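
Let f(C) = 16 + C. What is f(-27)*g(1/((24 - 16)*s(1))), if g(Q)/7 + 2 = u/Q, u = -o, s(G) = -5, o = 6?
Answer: -18326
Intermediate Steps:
u = -6 (u = -1*6 = -6)
g(Q) = -14 - 42/Q (g(Q) = -14 + 7*(-6/Q) = -14 - 42/Q)
f(-27)*g(1/((24 - 16)*s(1))) = (16 - 27)*(-14 - 42/(1/((24 - 16)*(-5)))) = -11*(-14 - 42/(-⅕/8)) = -11*(-14 - 42/((⅛)*(-⅕))) = -11*(-14 - 42/(-1/40)) = -11*(-14 - 42*(-40)) = -11*(-14 + 1680) = -11*1666 = -18326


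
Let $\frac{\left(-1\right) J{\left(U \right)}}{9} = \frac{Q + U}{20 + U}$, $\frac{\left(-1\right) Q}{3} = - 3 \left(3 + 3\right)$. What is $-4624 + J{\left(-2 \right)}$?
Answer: $-4650$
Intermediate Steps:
$Q = 54$ ($Q = - 3 \left(- 3 \left(3 + 3\right)\right) = - 3 \left(\left(-3\right) 6\right) = \left(-3\right) \left(-18\right) = 54$)
$J{\left(U \right)} = - \frac{9 \left(54 + U\right)}{20 + U}$ ($J{\left(U \right)} = - 9 \frac{54 + U}{20 + U} = - \frac{9 \left(54 + U\right)}{20 + U}$)
$-4624 + J{\left(-2 \right)} = -4624 + \frac{9 \left(-54 - -2\right)}{20 - 2} = -4624 + \frac{9 \left(-54 + 2\right)}{18} = -4624 + 9 \cdot \frac{1}{18} \left(-52\right) = -4624 - 26 = -4650$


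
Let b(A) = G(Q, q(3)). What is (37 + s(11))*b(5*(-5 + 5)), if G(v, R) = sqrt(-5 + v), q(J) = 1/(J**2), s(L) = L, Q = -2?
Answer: 48*I*sqrt(7) ≈ 127.0*I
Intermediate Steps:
q(J) = J**(-2)
b(A) = I*sqrt(7) (b(A) = sqrt(-5 - 2) = sqrt(-7) = I*sqrt(7))
(37 + s(11))*b(5*(-5 + 5)) = (37 + 11)*(I*sqrt(7)) = 48*(I*sqrt(7)) = 48*I*sqrt(7)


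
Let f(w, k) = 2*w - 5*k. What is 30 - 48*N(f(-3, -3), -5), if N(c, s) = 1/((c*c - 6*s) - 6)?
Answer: 1034/35 ≈ 29.543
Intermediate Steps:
f(w, k) = -5*k + 2*w
N(c, s) = 1/(-6 + c² - 6*s) (N(c, s) = 1/((c² - 6*s) - 6) = 1/(-6 + c² - 6*s))
30 - 48*N(f(-3, -3), -5) = 30 - (-48)/(6 - (-5*(-3) + 2*(-3))² + 6*(-5)) = 30 - (-48)/(6 - (15 - 6)² - 30) = 30 - (-48)/(6 - 1*9² - 30) = 30 - (-48)/(6 - 1*81 - 30) = 30 - (-48)/(6 - 81 - 30) = 30 - (-48)/(-105) = 30 - (-48)*(-1)/105 = 30 - 48*1/105 = 30 - 16/35 = 1034/35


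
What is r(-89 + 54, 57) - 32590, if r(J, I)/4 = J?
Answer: -32730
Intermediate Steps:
r(J, I) = 4*J
r(-89 + 54, 57) - 32590 = 4*(-89 + 54) - 32590 = 4*(-35) - 32590 = -140 - 32590 = -32730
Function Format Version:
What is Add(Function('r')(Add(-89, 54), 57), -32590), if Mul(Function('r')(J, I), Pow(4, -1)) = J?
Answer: -32730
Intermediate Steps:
Function('r')(J, I) = Mul(4, J)
Add(Function('r')(Add(-89, 54), 57), -32590) = Add(Mul(4, Add(-89, 54)), -32590) = Add(Mul(4, -35), -32590) = Add(-140, -32590) = -32730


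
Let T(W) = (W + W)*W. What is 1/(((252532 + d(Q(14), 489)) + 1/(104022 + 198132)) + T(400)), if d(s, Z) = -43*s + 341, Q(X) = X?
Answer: 302154/172913971735 ≈ 1.7474e-6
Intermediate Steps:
d(s, Z) = 341 - 43*s
T(W) = 2*W² (T(W) = (2*W)*W = 2*W²)
1/(((252532 + d(Q(14), 489)) + 1/(104022 + 198132)) + T(400)) = 1/(((252532 + (341 - 43*14)) + 1/(104022 + 198132)) + 2*400²) = 1/(((252532 + (341 - 602)) + 1/302154) + 2*160000) = 1/(((252532 - 261) + 1/302154) + 320000) = 1/((252271 + 1/302154) + 320000) = 1/(76224691735/302154 + 320000) = 1/(172913971735/302154) = 302154/172913971735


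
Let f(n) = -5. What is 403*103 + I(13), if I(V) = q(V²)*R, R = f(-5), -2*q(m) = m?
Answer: 83863/2 ≈ 41932.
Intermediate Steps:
q(m) = -m/2
R = -5
I(V) = 5*V²/2 (I(V) = -V²/2*(-5) = 5*V²/2)
403*103 + I(13) = 403*103 + (5/2)*13² = 41509 + (5/2)*169 = 41509 + 845/2 = 83863/2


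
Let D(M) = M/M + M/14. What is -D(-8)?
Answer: -3/7 ≈ -0.42857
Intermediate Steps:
D(M) = 1 + M/14 (D(M) = 1 + M*(1/14) = 1 + M/14)
-D(-8) = -(1 + (1/14)*(-8)) = -(1 - 4/7) = -1*3/7 = -3/7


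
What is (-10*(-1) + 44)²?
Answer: 2916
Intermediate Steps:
(-10*(-1) + 44)² = (10 + 44)² = 54² = 2916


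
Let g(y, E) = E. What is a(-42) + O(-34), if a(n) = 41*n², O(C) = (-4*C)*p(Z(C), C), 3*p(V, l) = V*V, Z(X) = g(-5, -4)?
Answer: 219148/3 ≈ 73049.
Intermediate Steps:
Z(X) = -4
p(V, l) = V²/3 (p(V, l) = (V*V)/3 = V²/3)
O(C) = -64*C/3 (O(C) = (-4*C)*((⅓)*(-4)²) = (-4*C)*((⅓)*16) = -4*C*(16/3) = -64*C/3)
a(-42) + O(-34) = 41*(-42)² - 64/3*(-34) = 41*1764 + 2176/3 = 72324 + 2176/3 = 219148/3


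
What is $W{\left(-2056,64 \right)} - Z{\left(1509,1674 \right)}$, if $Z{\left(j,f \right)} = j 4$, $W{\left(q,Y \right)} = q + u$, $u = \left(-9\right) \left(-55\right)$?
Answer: $-7597$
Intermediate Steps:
$u = 495$
$W{\left(q,Y \right)} = 495 + q$ ($W{\left(q,Y \right)} = q + 495 = 495 + q$)
$Z{\left(j,f \right)} = 4 j$
$W{\left(-2056,64 \right)} - Z{\left(1509,1674 \right)} = \left(495 - 2056\right) - 4 \cdot 1509 = -1561 - 6036 = -7597$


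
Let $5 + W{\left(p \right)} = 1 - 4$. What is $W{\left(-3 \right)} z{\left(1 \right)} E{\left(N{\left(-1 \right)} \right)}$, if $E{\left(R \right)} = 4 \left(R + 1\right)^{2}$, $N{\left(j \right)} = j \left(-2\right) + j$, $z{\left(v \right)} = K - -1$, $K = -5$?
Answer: $512$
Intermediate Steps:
$z{\left(v \right)} = -4$ ($z{\left(v \right)} = -5 - -1 = -5 + 1 = -4$)
$N{\left(j \right)} = - j$ ($N{\left(j \right)} = - 2 j + j = - j$)
$W{\left(p \right)} = -8$ ($W{\left(p \right)} = -5 + \left(1 - 4\right) = -5 - 3 = -8$)
$E{\left(R \right)} = 4 \left(1 + R\right)^{2}$
$W{\left(-3 \right)} z{\left(1 \right)} E{\left(N{\left(-1 \right)} \right)} = \left(-8\right) \left(-4\right) 4 \left(1 - -1\right)^{2} = 32 \cdot 4 \left(1 + 1\right)^{2} = 32 \cdot 4 \cdot 2^{2} = 32 \cdot 4 \cdot 4 = 32 \cdot 16 = 512$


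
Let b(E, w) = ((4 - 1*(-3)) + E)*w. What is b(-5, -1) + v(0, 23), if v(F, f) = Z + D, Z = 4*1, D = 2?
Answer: 4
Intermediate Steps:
Z = 4
b(E, w) = w*(7 + E) (b(E, w) = ((4 + 3) + E)*w = (7 + E)*w = w*(7 + E))
v(F, f) = 6 (v(F, f) = 4 + 2 = 6)
b(-5, -1) + v(0, 23) = -(7 - 5) + 6 = -1*2 + 6 = -2 + 6 = 4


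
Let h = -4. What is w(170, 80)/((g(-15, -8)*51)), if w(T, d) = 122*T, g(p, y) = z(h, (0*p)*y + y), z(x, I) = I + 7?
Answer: -1220/3 ≈ -406.67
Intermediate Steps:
z(x, I) = 7 + I
g(p, y) = 7 + y (g(p, y) = 7 + ((0*p)*y + y) = 7 + (0*y + y) = 7 + (0 + y) = 7 + y)
w(170, 80)/((g(-15, -8)*51)) = (122*170)/(((7 - 8)*51)) = 20740/((-1*51)) = 20740/(-51) = 20740*(-1/51) = -1220/3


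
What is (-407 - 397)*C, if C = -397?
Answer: 319188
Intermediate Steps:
(-407 - 397)*C = (-407 - 397)*(-397) = -804*(-397) = 319188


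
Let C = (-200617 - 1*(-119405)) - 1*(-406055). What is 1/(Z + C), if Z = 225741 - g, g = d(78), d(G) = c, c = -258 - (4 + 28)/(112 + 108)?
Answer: 55/30296318 ≈ 1.8154e-6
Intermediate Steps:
c = -14198/55 (c = -258 - 32/220 = -258 - 1*8/55 = -258 - 8/55 = -14198/55 ≈ -258.15)
d(G) = -14198/55
g = -14198/55 ≈ -258.15
C = 324843 (C = (-200617 + 119405) + 406055 = -81212 + 406055 = 324843)
Z = 12429953/55 (Z = 225741 - 1*(-14198/55) = 225741 + 14198/55 = 12429953/55 ≈ 2.2600e+5)
1/(Z + C) = 1/(12429953/55 + 324843) = 1/(30296318/55) = 55/30296318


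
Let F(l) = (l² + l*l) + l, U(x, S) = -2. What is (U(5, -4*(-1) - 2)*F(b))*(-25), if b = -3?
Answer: 750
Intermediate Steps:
F(l) = l + 2*l² (F(l) = (l² + l²) + l = 2*l² + l = l + 2*l²)
(U(5, -4*(-1) - 2)*F(b))*(-25) = -(-6)*(1 + 2*(-3))*(-25) = -(-6)*(1 - 6)*(-25) = -(-6)*(-5)*(-25) = -2*15*(-25) = -30*(-25) = 750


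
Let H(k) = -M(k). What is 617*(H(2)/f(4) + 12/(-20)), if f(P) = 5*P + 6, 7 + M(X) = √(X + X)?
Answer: -32701/130 ≈ -251.55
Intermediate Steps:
M(X) = -7 + √2*√X (M(X) = -7 + √(X + X) = -7 + √(2*X) = -7 + √2*√X)
f(P) = 6 + 5*P
H(k) = 7 - √2*√k (H(k) = -(-7 + √2*√k) = 7 - √2*√k)
617*(H(2)/f(4) + 12/(-20)) = 617*((7 - √2*√2)/(6 + 5*4) + 12/(-20)) = 617*((7 - 2)/(6 + 20) + 12*(-1/20)) = 617*(5/26 - ⅗) = 617*(-53/130) = -32701/130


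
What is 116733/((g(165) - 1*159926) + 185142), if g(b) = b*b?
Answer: 116733/52441 ≈ 2.2260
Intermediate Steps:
g(b) = b²
116733/((g(165) - 1*159926) + 185142) = 116733/((165² - 1*159926) + 185142) = 116733/((27225 - 159926) + 185142) = 116733/(-132701 + 185142) = 116733/52441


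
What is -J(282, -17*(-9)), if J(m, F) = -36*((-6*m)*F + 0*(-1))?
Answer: -9319536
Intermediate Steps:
J(m, F) = 216*F*m (J(m, F) = -36*(-6*F*m + 0) = -(-216)*F*m = 216*F*m)
-J(282, -17*(-9)) = -216*(-17*(-9))*282 = -216*153*282 = -1*9319536 = -9319536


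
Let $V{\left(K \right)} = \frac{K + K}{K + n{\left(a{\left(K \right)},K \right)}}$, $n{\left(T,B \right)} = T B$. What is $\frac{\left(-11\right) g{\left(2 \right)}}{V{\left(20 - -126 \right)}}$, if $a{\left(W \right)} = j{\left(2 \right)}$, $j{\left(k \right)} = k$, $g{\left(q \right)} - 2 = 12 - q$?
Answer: $-198$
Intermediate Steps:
$g{\left(q \right)} = 14 - q$ ($g{\left(q \right)} = 2 - \left(-12 + q\right) = 14 - q$)
$a{\left(W \right)} = 2$
$n{\left(T,B \right)} = B T$
$V{\left(K \right)} = \frac{2}{3}$ ($V{\left(K \right)} = \frac{K + K}{K + K 2} = \frac{2 K}{K + 2 K} = \frac{2 K}{3 K} = 2 K \frac{1}{3 K} = \frac{2}{3}$)
$\frac{\left(-11\right) g{\left(2 \right)}}{V{\left(20 - -126 \right)}} = \frac{\left(-11\right) \left(14 - 2\right)}{\frac{2}{3}} = - 11 \left(14 - 2\right) \frac{3}{2} = \left(-11\right) 12 \cdot \frac{3}{2} = \left(-132\right) \frac{3}{2} = -198$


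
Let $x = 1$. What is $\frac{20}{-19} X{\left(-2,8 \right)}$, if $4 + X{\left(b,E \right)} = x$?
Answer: $\frac{60}{19} \approx 3.1579$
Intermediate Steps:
$X{\left(b,E \right)} = -3$ ($X{\left(b,E \right)} = -4 + 1 = -3$)
$\frac{20}{-19} X{\left(-2,8 \right)} = \frac{20}{-19} \left(-3\right) = 20 \left(- \frac{1}{19}\right) \left(-3\right) = \left(- \frac{20}{19}\right) \left(-3\right) = \frac{60}{19}$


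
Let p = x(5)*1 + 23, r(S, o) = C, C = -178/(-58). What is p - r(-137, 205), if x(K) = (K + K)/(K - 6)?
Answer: 288/29 ≈ 9.9310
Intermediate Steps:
x(K) = 2*K/(-6 + K) (x(K) = (2*K)/(-6 + K) = 2*K/(-6 + K))
C = 89/29 (C = -178*(-1/58) = 89/29 ≈ 3.0690)
r(S, o) = 89/29
p = 13 (p = (2*5/(-6 + 5))*1 + 23 = (2*5/(-1))*1 + 23 = (2*5*(-1))*1 + 23 = -10*1 + 23 = -10 + 23 = 13)
p - r(-137, 205) = 13 - 1*89/29 = 13 - 89/29 = 288/29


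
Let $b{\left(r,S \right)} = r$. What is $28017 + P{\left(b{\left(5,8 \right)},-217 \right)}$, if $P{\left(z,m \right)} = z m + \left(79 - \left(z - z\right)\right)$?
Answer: $27011$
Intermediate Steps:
$P{\left(z,m \right)} = 79 + m z$ ($P{\left(z,m \right)} = m z + \left(79 - 0\right) = m z + \left(79 + 0\right) = m z + 79 = 79 + m z$)
$28017 + P{\left(b{\left(5,8 \right)},-217 \right)} = 28017 + \left(79 - 1085\right) = 28017 - 1006 = 27011$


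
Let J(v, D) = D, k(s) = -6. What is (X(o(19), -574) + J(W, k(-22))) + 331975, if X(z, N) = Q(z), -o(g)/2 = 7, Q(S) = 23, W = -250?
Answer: 331992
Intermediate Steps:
o(g) = -14 (o(g) = -2*7 = -14)
X(z, N) = 23
(X(o(19), -574) + J(W, k(-22))) + 331975 = (23 - 6) + 331975 = 17 + 331975 = 331992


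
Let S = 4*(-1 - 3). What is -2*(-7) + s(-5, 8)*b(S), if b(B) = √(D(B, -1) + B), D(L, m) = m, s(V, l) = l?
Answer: 14 + 8*I*√17 ≈ 14.0 + 32.985*I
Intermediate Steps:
S = -16 (S = 4*(-4) = -16)
b(B) = √(-1 + B)
-2*(-7) + s(-5, 8)*b(S) = -2*(-7) + 8*√(-1 - 16) = 14 + 8*√(-17) = 14 + 8*(I*√17) = 14 + 8*I*√17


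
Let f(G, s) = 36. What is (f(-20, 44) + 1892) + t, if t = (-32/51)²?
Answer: 5015752/2601 ≈ 1928.4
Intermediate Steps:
t = 1024/2601 (t = (-32*1/51)² = (-32/51)² = 1024/2601 ≈ 0.39369)
(f(-20, 44) + 1892) + t = (36 + 1892) + 1024/2601 = 1928 + 1024/2601 = 5015752/2601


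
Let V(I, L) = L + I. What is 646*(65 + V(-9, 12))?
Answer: 43928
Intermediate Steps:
V(I, L) = I + L
646*(65 + V(-9, 12)) = 646*(65 + (-9 + 12)) = 646*(65 + 3) = 646*68 = 43928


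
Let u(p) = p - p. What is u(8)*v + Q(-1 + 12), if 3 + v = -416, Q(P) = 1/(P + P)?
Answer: 1/22 ≈ 0.045455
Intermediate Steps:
Q(P) = 1/(2*P)
u(p) = 0
v = -419 (v = -3 - 416 = -419)
u(8)*v + Q(-1 + 12) = 0*(-419) + 1/(2*(-1 + 12)) = 0 + (½)/11 = 0 + (½)*(1/11) = 0 + 1/22 = 1/22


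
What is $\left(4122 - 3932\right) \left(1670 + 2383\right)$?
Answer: $770070$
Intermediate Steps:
$\left(4122 - 3932\right) \left(1670 + 2383\right) = 190 \cdot 4053 = 770070$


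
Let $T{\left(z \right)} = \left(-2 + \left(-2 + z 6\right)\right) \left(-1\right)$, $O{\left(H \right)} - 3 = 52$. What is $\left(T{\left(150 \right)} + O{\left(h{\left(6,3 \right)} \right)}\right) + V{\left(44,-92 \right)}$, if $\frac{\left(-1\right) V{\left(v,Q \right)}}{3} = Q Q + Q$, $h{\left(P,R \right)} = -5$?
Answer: $-25957$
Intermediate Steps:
$O{\left(H \right)} = 55$ ($O{\left(H \right)} = 3 + 52 = 55$)
$V{\left(v,Q \right)} = - 3 Q - 3 Q^{2}$ ($V{\left(v,Q \right)} = - 3 \left(Q Q + Q\right) = - 3 \left(Q^{2} + Q\right) = - 3 \left(Q + Q^{2}\right) = - 3 Q - 3 Q^{2}$)
$T{\left(z \right)} = 4 - 6 z$ ($T{\left(z \right)} = \left(-2 + \left(-2 + 6 z\right)\right) \left(-1\right) = \left(-4 + 6 z\right) \left(-1\right) = 4 - 6 z$)
$\left(T{\left(150 \right)} + O{\left(h{\left(6,3 \right)} \right)}\right) + V{\left(44,-92 \right)} = \left(\left(4 - 900\right) + 55\right) - - 276 \left(1 - 92\right) = \left(\left(4 - 900\right) + 55\right) - \left(-276\right) \left(-91\right) = \left(-896 + 55\right) - 25116 = -841 - 25116 = -25957$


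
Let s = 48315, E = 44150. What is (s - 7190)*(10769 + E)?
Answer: 2258543875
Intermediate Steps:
(s - 7190)*(10769 + E) = (48315 - 7190)*(10769 + 44150) = 41125*54919 = 2258543875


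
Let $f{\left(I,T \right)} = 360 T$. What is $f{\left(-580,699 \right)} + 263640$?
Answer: $515280$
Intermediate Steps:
$f{\left(-580,699 \right)} + 263640 = 360 \cdot 699 + 263640 = 251640 + 263640 = 515280$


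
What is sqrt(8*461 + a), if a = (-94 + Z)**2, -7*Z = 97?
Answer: sqrt(750737)/7 ≈ 123.78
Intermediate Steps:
Z = -97/7 (Z = -1/7*97 = -97/7 ≈ -13.857)
a = 570025/49 (a = (-94 - 97/7)**2 = (-755/7)**2 = 570025/49 ≈ 11633.)
sqrt(8*461 + a) = sqrt(8*461 + 570025/49) = sqrt(3688 + 570025/49) = sqrt(750737/49) = sqrt(750737)/7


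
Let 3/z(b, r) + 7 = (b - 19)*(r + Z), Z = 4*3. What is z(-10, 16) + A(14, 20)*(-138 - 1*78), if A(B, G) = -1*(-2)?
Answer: -117937/273 ≈ -432.00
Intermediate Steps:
A(B, G) = 2
Z = 12
z(b, r) = 3/(-7 + (-19 + b)*(12 + r)) (z(b, r) = 3/(-7 + (b - 19)*(r + 12)) = 3/(-7 + (-19 + b)*(12 + r)))
z(-10, 16) + A(14, 20)*(-138 - 1*78) = 3/(-235 - 19*16 + 12*(-10) - 10*16) + 2*(-138 - 1*78) = 3/(-235 - 304 - 120 - 160) + 2*(-138 - 78) = 3/(-819) + 2*(-216) = 3*(-1/819) - 432 = -1/273 - 432 = -117937/273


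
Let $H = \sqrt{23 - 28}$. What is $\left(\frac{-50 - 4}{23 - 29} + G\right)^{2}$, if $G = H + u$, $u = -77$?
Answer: $\left(-68 + i \sqrt{5}\right)^{2} \approx 4619.0 - 304.11 i$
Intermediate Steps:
$H = i \sqrt{5}$ ($H = \sqrt{-5} = i \sqrt{5} \approx 2.2361 i$)
$G = -77 + i \sqrt{5}$ ($G = i \sqrt{5} - 77 = -77 + i \sqrt{5} \approx -77.0 + 2.2361 i$)
$\left(\frac{-50 - 4}{23 - 29} + G\right)^{2} = \left(\frac{-50 - 4}{23 - 29} - \left(77 - i \sqrt{5}\right)\right)^{2} = \left(- \frac{54}{-6} - \left(77 - i \sqrt{5}\right)\right)^{2} = \left(\left(-54\right) \left(- \frac{1}{6}\right) - \left(77 - i \sqrt{5}\right)\right)^{2} = \left(9 - \left(77 - i \sqrt{5}\right)\right)^{2} = \left(-68 + i \sqrt{5}\right)^{2}$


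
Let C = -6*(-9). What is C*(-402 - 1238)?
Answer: -88560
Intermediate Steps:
C = 54
C*(-402 - 1238) = 54*(-402 - 1238) = 54*(-1640) = -88560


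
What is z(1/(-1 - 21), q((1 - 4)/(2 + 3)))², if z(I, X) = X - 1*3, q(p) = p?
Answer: 324/25 ≈ 12.960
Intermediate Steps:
z(I, X) = -3 + X (z(I, X) = X - 3 = -3 + X)
z(1/(-1 - 21), q((1 - 4)/(2 + 3)))² = (-3 + (1 - 4)/(2 + 3))² = (-3 - 3/5)² = (-3 - 3*⅕)² = (-3 - ⅗)² = (-18/5)² = 324/25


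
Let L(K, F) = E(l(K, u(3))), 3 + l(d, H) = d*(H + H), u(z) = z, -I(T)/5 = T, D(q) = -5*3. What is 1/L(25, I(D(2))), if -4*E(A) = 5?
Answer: -4/5 ≈ -0.80000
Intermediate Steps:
D(q) = -15
I(T) = -5*T
l(d, H) = -3 + 2*H*d (l(d, H) = -3 + d*(H + H) = -3 + d*(2*H) = -3 + 2*H*d)
E(A) = -5/4 (E(A) = -1/4*5 = -5/4)
L(K, F) = -5/4
1/L(25, I(D(2))) = 1/(-5/4) = -4/5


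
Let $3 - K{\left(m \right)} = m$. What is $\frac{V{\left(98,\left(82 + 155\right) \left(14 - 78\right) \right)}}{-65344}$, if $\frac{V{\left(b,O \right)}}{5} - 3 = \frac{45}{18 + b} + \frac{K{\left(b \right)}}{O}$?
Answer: $- \frac{7465055}{28742995968} \approx -0.00025972$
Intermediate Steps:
$K{\left(m \right)} = 3 - m$
$V{\left(b,O \right)} = 15 + \frac{225}{18 + b} + \frac{5 \left(3 - b\right)}{O}$ ($V{\left(b,O \right)} = 15 + 5 \left(\frac{45}{18 + b} + \frac{3 - b}{O}\right) = 15 + \left(\frac{225}{18 + b} + \frac{5 \left(3 - b\right)}{O}\right) = 15 + \frac{225}{18 + b} + \frac{5 \left(3 - b\right)}{O}$)
$\frac{V{\left(98,\left(82 + 155\right) \left(14 - 78\right) \right)}}{-65344} = \frac{5 \frac{1}{\left(82 + 155\right) \left(14 - 78\right)} \frac{1}{18 + 98} \left(54 - 98^{2} - 1470 + 99 \left(82 + 155\right) \left(14 - 78\right) + 3 \left(82 + 155\right) \left(14 - 78\right) 98\right)}{-65344} = \frac{5 \left(54 - 9604 - 1470 + 99 \cdot 237 \left(-64\right) + 3 \cdot 237 \left(-64\right) 98\right)}{237 \left(-64\right) 116} \left(- \frac{1}{65344}\right) = 5 \frac{1}{-15168} \cdot \frac{1}{116} \left(54 - 9604 - 1470 + 99 \left(-15168\right) + 3 \left(-15168\right) 98\right) \left(- \frac{1}{65344}\right) = 5 \left(- \frac{1}{15168}\right) \frac{1}{116} \left(54 - 9604 - 1470 - 1501632 - 4459392\right) \left(- \frac{1}{65344}\right) = 5 \left(- \frac{1}{15168}\right) \frac{1}{116} \left(-5972044\right) \left(- \frac{1}{65344}\right) = \frac{7465055}{439872} \left(- \frac{1}{65344}\right) = - \frac{7465055}{28742995968}$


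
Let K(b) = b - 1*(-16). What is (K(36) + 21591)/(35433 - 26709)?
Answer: 21643/8724 ≈ 2.4809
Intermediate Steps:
K(b) = 16 + b (K(b) = b + 16 = 16 + b)
(K(36) + 21591)/(35433 - 26709) = ((16 + 36) + 21591)/(35433 - 26709) = (52 + 21591)/8724 = 21643*(1/8724) = 21643/8724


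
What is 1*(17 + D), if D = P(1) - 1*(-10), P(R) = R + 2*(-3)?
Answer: 22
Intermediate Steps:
P(R) = -6 + R (P(R) = R - 6 = -6 + R)
D = 5 (D = (-6 + 1) - 1*(-10) = -5 + 10 = 5)
1*(17 + D) = 1*(17 + 5) = 1*22 = 22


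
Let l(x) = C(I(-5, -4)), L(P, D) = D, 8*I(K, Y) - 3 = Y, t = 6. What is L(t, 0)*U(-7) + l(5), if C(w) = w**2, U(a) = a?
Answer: 1/64 ≈ 0.015625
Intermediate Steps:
I(K, Y) = 3/8 + Y/8
l(x) = 1/64 (l(x) = (3/8 + (1/8)*(-4))**2 = (3/8 - 1/2)**2 = (-1/8)**2 = 1/64)
L(t, 0)*U(-7) + l(5) = 0*(-7) + 1/64 = 0 + 1/64 = 1/64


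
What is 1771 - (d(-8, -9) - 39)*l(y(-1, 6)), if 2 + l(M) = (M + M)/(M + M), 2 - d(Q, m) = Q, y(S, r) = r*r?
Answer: 1742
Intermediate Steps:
y(S, r) = r**2
d(Q, m) = 2 - Q
l(M) = -1 (l(M) = -2 + (M + M)/(M + M) = -2 + (2*M)/((2*M)) = -2 + (2*M)*(1/(2*M)) = -2 + 1 = -1)
1771 - (d(-8, -9) - 39)*l(y(-1, 6)) = 1771 - ((2 - 1*(-8)) - 39)*(-1) = 1771 - ((2 + 8) - 39)*(-1) = 1771 - (10 - 39)*(-1) = 1771 - (-29)*(-1) = 1771 - 1*29 = 1771 - 29 = 1742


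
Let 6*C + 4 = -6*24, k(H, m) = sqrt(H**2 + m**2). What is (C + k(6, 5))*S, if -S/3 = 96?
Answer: 7104 - 288*sqrt(61) ≈ 4854.6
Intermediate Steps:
C = -74/3 (C = -2/3 + (-6*24)/6 = -2/3 + (1/6)*(-144) = -2/3 - 24 = -74/3 ≈ -24.667)
S = -288 (S = -3*96 = -288)
(C + k(6, 5))*S = (-74/3 + sqrt(6**2 + 5**2))*(-288) = (-74/3 + sqrt(36 + 25))*(-288) = (-74/3 + sqrt(61))*(-288) = 7104 - 288*sqrt(61)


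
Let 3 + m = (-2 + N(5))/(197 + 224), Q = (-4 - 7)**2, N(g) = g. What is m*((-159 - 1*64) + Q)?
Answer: 128520/421 ≈ 305.27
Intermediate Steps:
Q = 121 (Q = (-11)**2 = 121)
m = -1260/421 (m = -3 + (-2 + 5)/(197 + 224) = -3 + 3/421 = -1260/421 ≈ -2.9929)
m*((-159 - 1*64) + Q) = -1260*((-159 - 1*64) + 121)/421 = -1260*((-159 - 64) + 121)/421 = -1260*(-223 + 121)/421 = -1260/421*(-102) = 128520/421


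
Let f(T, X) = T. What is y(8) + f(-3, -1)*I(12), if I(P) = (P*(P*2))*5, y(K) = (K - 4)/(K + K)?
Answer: -17279/4 ≈ -4319.8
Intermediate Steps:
y(K) = (-4 + K)/(2*K) (y(K) = (-4 + K)/((2*K)) = (-4 + K)*(1/(2*K)) = (-4 + K)/(2*K))
I(P) = 10*P**2 (I(P) = (P*(2*P))*5 = (2*P**2)*5 = 10*P**2)
y(8) + f(-3, -1)*I(12) = (1/2)*(-4 + 8)/8 - 30*12**2 = (1/2)*(1/8)*4 - 30*144 = 1/4 - 3*1440 = 1/4 - 4320 = -17279/4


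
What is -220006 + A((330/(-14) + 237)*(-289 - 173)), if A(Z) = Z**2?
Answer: 9722528810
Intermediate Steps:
-220006 + A((330/(-14) + 237)*(-289 - 173)) = -220006 + ((330/(-14) + 237)*(-289 - 173))**2 = -220006 + ((330*(-1/14) + 237)*(-462))**2 = -220006 + ((-165/7 + 237)*(-462))**2 = -220006 + ((1494/7)*(-462))**2 = -220006 + (-98604)**2 = -220006 + 9722748816 = 9722528810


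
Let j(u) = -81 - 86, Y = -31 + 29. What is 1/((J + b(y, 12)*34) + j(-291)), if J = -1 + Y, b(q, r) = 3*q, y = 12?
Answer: 1/1054 ≈ 0.00094877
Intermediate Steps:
Y = -2
j(u) = -167
J = -3 (J = -1 - 2 = -3)
1/((J + b(y, 12)*34) + j(-291)) = 1/((-3 + (3*12)*34) - 167) = 1/((-3 + 36*34) - 167) = 1/((-3 + 1224) - 167) = 1/(1221 - 167) = 1/1054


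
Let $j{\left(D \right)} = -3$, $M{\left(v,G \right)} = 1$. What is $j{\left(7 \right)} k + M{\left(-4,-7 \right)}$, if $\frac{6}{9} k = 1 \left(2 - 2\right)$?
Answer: $1$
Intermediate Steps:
$k = 0$ ($k = \frac{3 \cdot 1 \left(2 - 2\right)}{2} = \frac{3 \cdot 1 \cdot 0}{2} = \frac{3}{2} \cdot 0 = 0$)
$j{\left(7 \right)} k + M{\left(-4,-7 \right)} = \left(-3\right) 0 + 1 = 0 + 1 = 1$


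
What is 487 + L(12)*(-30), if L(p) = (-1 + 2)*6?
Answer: 307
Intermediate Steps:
L(p) = 6 (L(p) = 1*6 = 6)
487 + L(12)*(-30) = 487 + 6*(-30) = 487 - 180 = 307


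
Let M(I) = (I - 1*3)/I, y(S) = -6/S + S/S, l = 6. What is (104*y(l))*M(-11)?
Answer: 0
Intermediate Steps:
y(S) = 1 - 6/S (y(S) = -6/S + 1 = 1 - 6/S)
M(I) = (-3 + I)/I (M(I) = (I - 3)/I = (-3 + I)/I)
(104*y(l))*M(-11) = (104*((-6 + 6)/6))*((-3 - 11)/(-11)) = (104*((⅙)*0))*(-1/11*(-14)) = (104*0)*(14/11) = 0*(14/11) = 0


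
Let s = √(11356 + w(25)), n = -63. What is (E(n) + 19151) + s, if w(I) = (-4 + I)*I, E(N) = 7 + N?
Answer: 19204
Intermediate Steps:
w(I) = I*(-4 + I)
s = 109 (s = √(11356 + 25*(-4 + 25)) = √(11356 + 25*21) = √(11356 + 525) = √11881 = 109)
(E(n) + 19151) + s = ((7 - 63) + 19151) + 109 = (-56 + 19151) + 109 = 19095 + 109 = 19204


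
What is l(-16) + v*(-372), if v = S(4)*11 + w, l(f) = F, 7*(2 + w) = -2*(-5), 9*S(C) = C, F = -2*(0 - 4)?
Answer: -33560/21 ≈ -1598.1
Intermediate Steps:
F = 8 (F = -2*(-4) = 8)
S(C) = C/9
w = -4/7 (w = -2 + (-2*(-5))/7 = -2 + (⅐)*10 = -2 + 10/7 = -4/7 ≈ -0.57143)
l(f) = 8
v = 272/63 (v = ((⅑)*4)*11 - 4/7 = (4/9)*11 - 4/7 = 44/9 - 4/7 = 272/63 ≈ 4.3175)
l(-16) + v*(-372) = 8 + (272/63)*(-372) = 8 - 33728/21 = -33560/21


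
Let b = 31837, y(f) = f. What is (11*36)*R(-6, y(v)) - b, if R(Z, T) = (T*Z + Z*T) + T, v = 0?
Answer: -31837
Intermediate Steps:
R(Z, T) = T + 2*T*Z (R(Z, T) = (T*Z + T*Z) + T = 2*T*Z + T = T + 2*T*Z)
(11*36)*R(-6, y(v)) - b = (11*36)*(0*(1 + 2*(-6))) - 1*31837 = 396*(0*(1 - 12)) - 31837 = 396*(0*(-11)) - 31837 = 396*0 - 31837 = 0 - 31837 = -31837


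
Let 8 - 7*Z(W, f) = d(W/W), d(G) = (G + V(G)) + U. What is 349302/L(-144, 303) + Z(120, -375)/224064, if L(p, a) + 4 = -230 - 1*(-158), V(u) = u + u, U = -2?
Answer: -19566500813/4257216 ≈ -4596.1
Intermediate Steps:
V(u) = 2*u
d(G) = -2 + 3*G (d(G) = (G + 2*G) - 2 = 3*G - 2 = -2 + 3*G)
Z(W, f) = 1 (Z(W, f) = 8/7 - (-2 + 3*(W/W))/7 = 8/7 - (-2 + 3*1)/7 = 8/7 - (-2 + 3)/7 = 8/7 - ⅐*1 = 8/7 - ⅐ = 1)
L(p, a) = -76 (L(p, a) = -4 + (-230 - 1*(-158)) = -4 + (-230 + 158) = -4 - 72 = -76)
349302/L(-144, 303) + Z(120, -375)/224064 = 349302/(-76) + 1/224064 = 349302*(-1/76) + 1*(1/224064) = -174651/38 + 1/224064 = -19566500813/4257216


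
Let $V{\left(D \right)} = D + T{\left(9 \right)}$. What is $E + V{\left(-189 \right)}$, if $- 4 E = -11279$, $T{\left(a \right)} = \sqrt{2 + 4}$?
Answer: $\frac{10523}{4} + \sqrt{6} \approx 2633.2$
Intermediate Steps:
$T{\left(a \right)} = \sqrt{6}$
$E = \frac{11279}{4}$ ($E = \left(- \frac{1}{4}\right) \left(-11279\right) = \frac{11279}{4} \approx 2819.8$)
$V{\left(D \right)} = D + \sqrt{6}$
$E + V{\left(-189 \right)} = \frac{11279}{4} - \left(189 - \sqrt{6}\right) = \frac{10523}{4} + \sqrt{6}$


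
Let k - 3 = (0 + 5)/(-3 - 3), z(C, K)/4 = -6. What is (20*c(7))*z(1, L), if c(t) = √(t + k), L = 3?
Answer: -80*√330 ≈ -1453.3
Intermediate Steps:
z(C, K) = -24 (z(C, K) = 4*(-6) = -24)
k = 13/6 (k = 3 + (0 + 5)/(-3 - 3) = 3 + 5/(-6) = 3 + 5*(-⅙) = 3 - ⅚ = 13/6 ≈ 2.1667)
c(t) = √(13/6 + t) (c(t) = √(t + 13/6) = √(13/6 + t))
(20*c(7))*z(1, L) = (20*(√(78 + 36*7)/6))*(-24) = (20*(√(78 + 252)/6))*(-24) = (20*(√330/6))*(-24) = (10*√330/3)*(-24) = -80*√330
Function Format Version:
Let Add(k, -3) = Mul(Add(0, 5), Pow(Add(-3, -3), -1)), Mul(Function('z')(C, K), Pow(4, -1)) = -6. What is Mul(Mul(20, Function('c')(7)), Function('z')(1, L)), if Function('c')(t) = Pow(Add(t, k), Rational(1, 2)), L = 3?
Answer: Mul(-80, Pow(330, Rational(1, 2))) ≈ -1453.3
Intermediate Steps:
Function('z')(C, K) = -24 (Function('z')(C, K) = Mul(4, -6) = -24)
k = Rational(13, 6) (k = Add(3, Mul(Add(0, 5), Pow(Add(-3, -3), -1))) = Add(3, Mul(5, Pow(-6, -1))) = Add(3, Mul(5, Rational(-1, 6))) = Add(3, Rational(-5, 6)) = Rational(13, 6) ≈ 2.1667)
Function('c')(t) = Pow(Add(Rational(13, 6), t), Rational(1, 2)) (Function('c')(t) = Pow(Add(t, Rational(13, 6)), Rational(1, 2)) = Pow(Add(Rational(13, 6), t), Rational(1, 2)))
Mul(Mul(20, Function('c')(7)), Function('z')(1, L)) = Mul(Mul(20, Mul(Rational(1, 6), Pow(Add(78, Mul(36, 7)), Rational(1, 2)))), -24) = Mul(Mul(20, Mul(Rational(1, 6), Pow(Add(78, 252), Rational(1, 2)))), -24) = Mul(Mul(20, Mul(Rational(1, 6), Pow(330, Rational(1, 2)))), -24) = Mul(Mul(Rational(10, 3), Pow(330, Rational(1, 2))), -24) = Mul(-80, Pow(330, Rational(1, 2)))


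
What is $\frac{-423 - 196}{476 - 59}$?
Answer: $- \frac{619}{417} \approx -1.4844$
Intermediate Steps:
$\frac{-423 - 196}{476 - 59} = - \frac{619}{417}$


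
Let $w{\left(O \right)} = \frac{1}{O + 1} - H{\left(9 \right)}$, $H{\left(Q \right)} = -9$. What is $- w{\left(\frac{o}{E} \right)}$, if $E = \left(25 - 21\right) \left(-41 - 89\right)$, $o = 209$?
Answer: $- \frac{3319}{311} \approx -10.672$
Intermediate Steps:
$E = -520$ ($E = 4 \left(-130\right) = -520$)
$w{\left(O \right)} = 9 + \frac{1}{1 + O}$ ($w{\left(O \right)} = \frac{1}{O + 1} - -9 = \frac{1}{1 + O} + 9 = 9 + \frac{1}{1 + O}$)
$- w{\left(\frac{o}{E} \right)} = - \frac{10 + 9 \frac{209}{-520}}{1 + \frac{209}{-520}} = - \frac{10 + 9 \cdot 209 \left(- \frac{1}{520}\right)}{1 + 209 \left(- \frac{1}{520}\right)} = - \frac{10 + 9 \left(- \frac{209}{520}\right)}{1 - \frac{209}{520}} = - \frac{10 - \frac{1881}{520}}{\frac{311}{520}} = - \frac{520 \cdot 3319}{311 \cdot 520} = \left(-1\right) \frac{3319}{311} = - \frac{3319}{311}$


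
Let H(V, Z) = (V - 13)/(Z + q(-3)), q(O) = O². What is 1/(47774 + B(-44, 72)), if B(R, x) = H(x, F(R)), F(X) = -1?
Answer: 8/382251 ≈ 2.0929e-5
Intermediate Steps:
H(V, Z) = (-13 + V)/(9 + Z) (H(V, Z) = (V - 13)/(Z + (-3)²) = (-13 + V)/(Z + 9) = (-13 + V)/(9 + Z))
B(R, x) = -13/8 + x/8 (B(R, x) = (-13 + x)/(9 - 1) = (-13 + x)/8 = -13/8 + x/8)
1/(47774 + B(-44, 72)) = 1/(47774 + (-13/8 + (⅛)*72)) = 1/(47774 + (-13/8 + 9)) = 1/(47774 + 59/8) = 1/(382251/8) = 8/382251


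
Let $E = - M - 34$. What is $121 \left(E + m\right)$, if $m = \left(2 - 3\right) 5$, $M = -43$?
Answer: $484$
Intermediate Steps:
$m = -5$ ($m = \left(-1\right) 5 = -5$)
$E = 9$ ($E = \left(-1\right) \left(-43\right) - 34 = 43 - 34 = 9$)
$121 \left(E + m\right) = 121 \left(9 - 5\right) = 121 \cdot 4 = 484$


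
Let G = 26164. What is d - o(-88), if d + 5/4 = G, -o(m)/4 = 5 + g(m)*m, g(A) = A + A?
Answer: 352539/4 ≈ 88135.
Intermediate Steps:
g(A) = 2*A
o(m) = -20 - 8*m**2 (o(m) = -4*(5 + (2*m)*m) = -4*(5 + 2*m**2) = -20 - 8*m**2)
d = 104651/4 (d = -5/4 + 26164 = 104651/4 ≈ 26163.)
d - o(-88) = 104651/4 - (-20 - 8*(-88)**2) = 104651/4 - (-20 - 8*7744) = 104651/4 - (-20 - 61952) = 104651/4 - 1*(-61972) = 104651/4 + 61972 = 352539/4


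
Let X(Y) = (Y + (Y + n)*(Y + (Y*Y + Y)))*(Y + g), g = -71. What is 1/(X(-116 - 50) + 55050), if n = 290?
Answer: -1/799964520 ≈ -1.2501e-9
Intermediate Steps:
X(Y) = (-71 + Y)*(Y + (290 + Y)*(Y**2 + 2*Y)) (X(Y) = (Y + (Y + 290)*(Y + (Y*Y + Y)))*(Y - 71) = (Y + (290 + Y)*(Y + (Y**2 + Y)))*(-71 + Y) = (Y + (290 + Y)*(Y + (Y + Y**2)))*(-71 + Y) = (Y + (290 + Y)*(Y**2 + 2*Y))*(-71 + Y) = (-71 + Y)*(Y + (290 + Y)*(Y**2 + 2*Y)))
1/(X(-116 - 50) + 55050) = 1/((-116 - 50)*(-41251 + (-116 - 50)**3 - 20151*(-116 - 50) + 221*(-116 - 50)**2) + 55050) = 1/(-166*(-41251 + (-166)**3 - 20151*(-166) + 221*(-166)**2) + 55050) = 1/(-166*(-41251 - 4574296 + 3345066 + 221*27556) + 55050) = 1/(-166*(-41251 - 4574296 + 3345066 + 6089876) + 55050) = 1/(-166*4819395 + 55050) = 1/(-800019570 + 55050) = 1/(-799964520) = -1/799964520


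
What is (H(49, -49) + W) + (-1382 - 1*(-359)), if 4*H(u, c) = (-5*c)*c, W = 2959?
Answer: -4261/4 ≈ -1065.3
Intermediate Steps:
H(u, c) = -5*c**2/4 (H(u, c) = ((-5*c)*c)/4 = (-5*c**2)/4 = -5*c**2/4)
(H(49, -49) + W) + (-1382 - 1*(-359)) = (-5/4*(-49)**2 + 2959) + (-1382 - 1*(-359)) = (-5/4*2401 + 2959) + (-1382 + 359) = (-12005/4 + 2959) - 1023 = -169/4 - 1023 = -4261/4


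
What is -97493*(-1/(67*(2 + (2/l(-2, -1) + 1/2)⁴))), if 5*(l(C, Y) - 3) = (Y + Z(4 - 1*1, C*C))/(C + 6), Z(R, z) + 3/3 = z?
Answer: 1440589325648/3682611651 ≈ 391.19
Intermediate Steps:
Z(R, z) = -1 + z
l(C, Y) = 3 + (-1 + Y + C²)/(5*(6 + C)) (l(C, Y) = 3 + ((Y + (-1 + C*C))/(C + 6))/5 = 3 + ((Y + (-1 + C²))/(6 + C))/5 = 3 + ((-1 + Y + C²)/(6 + C))/5 = 3 + (-1 + Y + C²)/(5*(6 + C)))
-97493*(-1/(67*(2 + (2/l(-2, -1) + 1/2)⁴))) = -97493*(-1/(67*(2 + (2/(((89 - 1 + (-2)² + 15*(-2))/(5*(6 - 2)))) + 1/2)⁴))) = -97493*(-1/(67*(2 + (2/(((⅕)*(89 - 1 + 4 - 30)/4)) + 1*(½))⁴))) = -97493*(-1/(67*(2 + (2/(((⅕)*(¼)*62)) + ½)⁴))) = -97493*(-1/(67*(2 + (2/(31/10) + ½)⁴))) = -97493*(-1/(67*(2 + (2*(10/31) + ½)⁴))) = -97493*(-1/(67*(2 + (20/31 + ½)⁴))) = -97493*(-1/(67*(2 + (71/62)⁴))) = -97493*(-1/(67*(2 + 25411681/14776336))) = -97493/((54964353/14776336)*(-67)) = -97493/(-3682611651/14776336) = -97493*(-14776336/3682611651) = 1440589325648/3682611651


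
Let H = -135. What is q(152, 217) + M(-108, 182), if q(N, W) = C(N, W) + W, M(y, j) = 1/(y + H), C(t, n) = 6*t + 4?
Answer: 275318/243 ≈ 1133.0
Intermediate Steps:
C(t, n) = 4 + 6*t
M(y, j) = 1/(-135 + y) (M(y, j) = 1/(y - 135) = 1/(-135 + y))
q(N, W) = 4 + W + 6*N (q(N, W) = (4 + 6*N) + W = 4 + W + 6*N)
q(152, 217) + M(-108, 182) = (4 + 217 + 6*152) + 1/(-135 - 108) = (4 + 217 + 912) + 1/(-243) = 1133 - 1/243 = 275318/243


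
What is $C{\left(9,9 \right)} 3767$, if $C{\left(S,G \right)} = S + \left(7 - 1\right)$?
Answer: $56505$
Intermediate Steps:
$C{\left(S,G \right)} = 6 + S$ ($C{\left(S,G \right)} = S + \left(7 - 1\right) = S + 6 = 6 + S$)
$C{\left(9,9 \right)} 3767 = \left(6 + 9\right) 3767 = 15 \cdot 3767 = 56505$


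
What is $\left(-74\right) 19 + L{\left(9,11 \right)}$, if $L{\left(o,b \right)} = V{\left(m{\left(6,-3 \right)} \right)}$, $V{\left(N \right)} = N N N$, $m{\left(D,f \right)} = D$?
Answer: $-1190$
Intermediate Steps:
$V{\left(N \right)} = N^{3}$ ($V{\left(N \right)} = N^{2} N = N^{3}$)
$L{\left(o,b \right)} = 216$ ($L{\left(o,b \right)} = 6^{3} = 216$)
$\left(-74\right) 19 + L{\left(9,11 \right)} = \left(-74\right) 19 + 216 = -1406 + 216 = -1190$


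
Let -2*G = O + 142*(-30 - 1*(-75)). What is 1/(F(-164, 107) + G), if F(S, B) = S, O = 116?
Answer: -1/3417 ≈ -0.00029265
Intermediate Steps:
G = -3253 (G = -(116 + 142*(-30 - 1*(-75)))/2 = -(116 + 142*(-30 + 75))/2 = -(116 + 142*45)/2 = -(116 + 6390)/2 = -½*6506 = -3253)
1/(F(-164, 107) + G) = 1/(-164 - 3253) = 1/(-3417) = -1/3417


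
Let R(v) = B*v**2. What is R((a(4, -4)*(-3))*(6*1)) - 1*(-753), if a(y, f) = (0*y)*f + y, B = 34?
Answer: 177009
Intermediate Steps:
a(y, f) = y (a(y, f) = 0*f + y = 0 + y = y)
R(v) = 34*v**2
R((a(4, -4)*(-3))*(6*1)) - 1*(-753) = 34*((4*(-3))*(6*1))**2 - 1*(-753) = 34*(-12*6)**2 + 753 = 34*(-72)**2 + 753 = 34*5184 + 753 = 176256 + 753 = 177009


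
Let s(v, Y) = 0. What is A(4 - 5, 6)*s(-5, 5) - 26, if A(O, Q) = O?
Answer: -26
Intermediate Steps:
A(4 - 5, 6)*s(-5, 5) - 26 = (4 - 5)*0 - 26 = -1*0 - 26 = 0 - 26 = -26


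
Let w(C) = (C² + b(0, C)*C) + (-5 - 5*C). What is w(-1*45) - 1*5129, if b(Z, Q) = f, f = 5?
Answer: -3109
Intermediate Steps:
b(Z, Q) = 5
w(C) = -5 + C² (w(C) = (C² + 5*C) + (-5 - 5*C) = -5 + C²)
w(-1*45) - 1*5129 = (-5 + (-1*45)²) - 1*5129 = (-5 + (-45)²) - 5129 = (-5 + 2025) - 5129 = 2020 - 5129 = -3109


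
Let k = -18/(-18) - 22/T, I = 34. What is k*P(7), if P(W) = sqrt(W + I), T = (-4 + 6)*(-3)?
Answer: 14*sqrt(41)/3 ≈ 29.881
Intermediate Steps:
T = -6 (T = 2*(-3) = -6)
P(W) = sqrt(34 + W) (P(W) = sqrt(W + 34) = sqrt(34 + W))
k = 14/3 (k = -18/(-18) - 22/(-6) = -18*(-1/18) - 22*(-1/6) = 1 + 11/3 = 14/3 ≈ 4.6667)
k*P(7) = 14*sqrt(34 + 7)/3 = 14*sqrt(41)/3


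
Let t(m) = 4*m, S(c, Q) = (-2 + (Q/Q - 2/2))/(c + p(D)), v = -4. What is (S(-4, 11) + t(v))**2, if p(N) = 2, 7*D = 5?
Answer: 225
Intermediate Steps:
D = 5/7 (D = (1/7)*5 = 5/7 ≈ 0.71429)
S(c, Q) = -2/(2 + c) (S(c, Q) = (-2 + (Q/Q - 2/2))/(c + 2) = (-2 + (1 - 2*1/2))/(2 + c) = (-2 + (1 - 1))/(2 + c) = (-2 + 0)/(2 + c) = -2/(2 + c))
(S(-4, 11) + t(v))**2 = (-2/(2 - 4) + 4*(-4))**2 = (-2/(-2) - 16)**2 = (-2*(-1/2) - 16)**2 = (1 - 16)**2 = (-15)**2 = 225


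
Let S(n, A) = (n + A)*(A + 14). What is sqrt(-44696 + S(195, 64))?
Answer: I*sqrt(24494) ≈ 156.51*I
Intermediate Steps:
S(n, A) = (14 + A)*(A + n) (S(n, A) = (A + n)*(14 + A) = (14 + A)*(A + n))
sqrt(-44696 + S(195, 64)) = sqrt(-44696 + (64**2 + 14*64 + 14*195 + 64*195)) = sqrt(-44696 + (4096 + 896 + 2730 + 12480)) = sqrt(-44696 + 20202) = sqrt(-24494) = I*sqrt(24494)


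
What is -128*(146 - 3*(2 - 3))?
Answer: -19072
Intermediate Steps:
-128*(146 - 3*(2 - 3)) = -128*(146 - 3*(-1)) = -128*(146 + 3) = -128*149 = -19072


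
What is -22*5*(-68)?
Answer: 7480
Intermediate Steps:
-22*5*(-68) = -1*110*(-68) = -110*(-68) = 7480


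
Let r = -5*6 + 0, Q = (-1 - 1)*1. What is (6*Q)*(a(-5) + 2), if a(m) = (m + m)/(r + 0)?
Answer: -28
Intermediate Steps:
Q = -2 (Q = -2*1 = -2)
r = -30 (r = -30 + 0 = -30)
a(m) = -m/15 (a(m) = (m + m)/(-30 + 0) = (2*m)/(-30) = (2*m)*(-1/30) = -m/15)
(6*Q)*(a(-5) + 2) = (6*(-2))*(-1/15*(-5) + 2) = -12*(⅓ + 2) = -12*7/3 = -28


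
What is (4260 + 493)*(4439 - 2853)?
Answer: 7538258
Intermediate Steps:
(4260 + 493)*(4439 - 2853) = 4753*1586 = 7538258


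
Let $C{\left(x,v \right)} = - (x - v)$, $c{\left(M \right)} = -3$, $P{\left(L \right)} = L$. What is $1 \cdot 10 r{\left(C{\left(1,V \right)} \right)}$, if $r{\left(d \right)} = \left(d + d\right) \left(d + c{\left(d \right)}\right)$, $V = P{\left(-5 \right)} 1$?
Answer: $1080$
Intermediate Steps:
$V = -5$ ($V = \left(-5\right) 1 = -5$)
$C{\left(x,v \right)} = v - x$
$r{\left(d \right)} = 2 d \left(-3 + d\right)$ ($r{\left(d \right)} = \left(d + d\right) \left(d - 3\right) = 2 d \left(-3 + d\right)$)
$1 \cdot 10 r{\left(C{\left(1,V \right)} \right)} = 1 \cdot 10 \cdot 2 \left(-5 - 1\right) \left(-3 - 6\right) = 10 \cdot 2 \left(-5 - 1\right) \left(-3 - 6\right) = 10 \cdot 2 \left(-6\right) \left(-3 - 6\right) = 10 \cdot 2 \left(-6\right) \left(-9\right) = 10 \cdot 108 = 1080$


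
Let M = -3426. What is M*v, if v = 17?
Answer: -58242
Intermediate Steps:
M*v = -3426*17 = -58242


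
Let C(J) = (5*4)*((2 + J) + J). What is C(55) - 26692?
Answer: -24452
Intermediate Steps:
C(J) = 40 + 40*J (C(J) = 20*(2 + 2*J) = 40 + 40*J)
C(55) - 26692 = (40 + 40*55) - 26692 = (40 + 2200) - 26692 = 2240 - 26692 = -24452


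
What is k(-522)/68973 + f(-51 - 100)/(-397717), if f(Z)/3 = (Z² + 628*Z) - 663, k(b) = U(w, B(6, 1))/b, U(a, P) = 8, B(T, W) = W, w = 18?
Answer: 3925684299842/7159682741301 ≈ 0.54830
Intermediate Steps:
k(b) = 8/b
f(Z) = -1989 + 3*Z² + 1884*Z (f(Z) = 3*((Z² + 628*Z) - 663) = 3*(-663 + Z² + 628*Z) = -1989 + 3*Z² + 1884*Z)
k(-522)/68973 + f(-51 - 100)/(-397717) = (8/(-522))/68973 + (-1989 + 3*(-51 - 100)² + 1884*(-51 - 100))/(-397717) = (8*(-1/522))*(1/68973) + (-1989 + 3*(-151)² + 1884*(-151))*(-1/397717) = -4/261*1/68973 + (-1989 + 3*22801 - 284484)*(-1/397717) = -4/18001953 + (-1989 + 68403 - 284484)*(-1/397717) = -4/18001953 - 218070*(-1/397717) = -4/18001953 + 218070/397717 = 3925684299842/7159682741301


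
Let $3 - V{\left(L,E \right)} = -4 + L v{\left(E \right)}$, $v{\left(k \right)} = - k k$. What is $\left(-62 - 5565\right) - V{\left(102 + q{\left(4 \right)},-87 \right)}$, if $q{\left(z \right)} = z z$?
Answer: $-898776$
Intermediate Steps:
$q{\left(z \right)} = z^{2}$
$v{\left(k \right)} = - k^{2}$
$V{\left(L,E \right)} = 7 + L E^{2}$ ($V{\left(L,E \right)} = 3 - \left(-4 + L \left(- E^{2}\right)\right) = 3 - \left(-4 - L E^{2}\right) = 3 + \left(4 + L E^{2}\right) = 7 + L E^{2}$)
$\left(-62 - 5565\right) - V{\left(102 + q{\left(4 \right)},-87 \right)} = \left(-62 - 5565\right) - \left(7 + \left(102 + 4^{2}\right) \left(-87\right)^{2}\right) = \left(-62 - 5565\right) - \left(7 + \left(102 + 16\right) 7569\right) = -5627 - \left(7 + 118 \cdot 7569\right) = -5627 - \left(7 + 893142\right) = -5627 - 893149 = -898776$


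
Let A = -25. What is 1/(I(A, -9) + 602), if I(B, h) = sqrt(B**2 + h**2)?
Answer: 301/180849 - sqrt(706)/361698 ≈ 0.0015909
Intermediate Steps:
1/(I(A, -9) + 602) = 1/(sqrt((-25)**2 + (-9)**2) + 602) = 1/(sqrt(625 + 81) + 602) = 1/(sqrt(706) + 602) = 1/(602 + sqrt(706))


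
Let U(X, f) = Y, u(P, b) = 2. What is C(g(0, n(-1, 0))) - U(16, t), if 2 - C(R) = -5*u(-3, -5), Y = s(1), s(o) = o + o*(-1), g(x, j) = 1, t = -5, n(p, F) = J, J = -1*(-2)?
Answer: 12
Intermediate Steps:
J = 2
n(p, F) = 2
s(o) = 0 (s(o) = o - o = 0)
Y = 0
U(X, f) = 0
C(R) = 12 (C(R) = 2 - (-5)*2 = 2 - 1*(-10) = 2 + 10 = 12)
C(g(0, n(-1, 0))) - U(16, t) = 12 - 1*0 = 12 + 0 = 12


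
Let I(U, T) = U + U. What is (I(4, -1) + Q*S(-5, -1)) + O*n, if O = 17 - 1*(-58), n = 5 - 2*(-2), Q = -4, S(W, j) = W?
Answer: 703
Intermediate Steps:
I(U, T) = 2*U
n = 9 (n = 5 + 4 = 9)
O = 75 (O = 17 + 58 = 75)
(I(4, -1) + Q*S(-5, -1)) + O*n = (2*4 - 4*(-5)) + 75*9 = (8 + 20) + 675 = 28 + 675 = 703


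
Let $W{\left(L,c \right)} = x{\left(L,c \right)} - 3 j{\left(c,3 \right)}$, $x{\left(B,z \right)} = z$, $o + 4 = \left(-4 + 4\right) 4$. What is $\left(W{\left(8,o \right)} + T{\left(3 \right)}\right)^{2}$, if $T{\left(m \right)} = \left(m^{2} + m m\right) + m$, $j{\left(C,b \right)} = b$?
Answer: $64$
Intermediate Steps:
$o = -4$ ($o = -4 + \left(-4 + 4\right) 4 = -4 + 0 \cdot 4 = -4 + 0 = -4$)
$T{\left(m \right)} = m + 2 m^{2}$ ($T{\left(m \right)} = \left(m^{2} + m^{2}\right) + m = 2 m^{2} + m = m + 2 m^{2}$)
$W{\left(L,c \right)} = -9 + c$ ($W{\left(L,c \right)} = c - 9 = -9 + c$)
$\left(W{\left(8,o \right)} + T{\left(3 \right)}\right)^{2} = \left(\left(-9 - 4\right) + 3 \left(1 + 2 \cdot 3\right)\right)^{2} = \left(-13 + 3 \left(1 + 6\right)\right)^{2} = \left(-13 + 3 \cdot 7\right)^{2} = \left(-13 + 21\right)^{2} = 8^{2} = 64$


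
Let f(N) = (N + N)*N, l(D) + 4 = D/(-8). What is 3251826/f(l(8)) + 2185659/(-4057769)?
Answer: 6597524726622/101444225 ≈ 65036.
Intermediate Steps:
l(D) = -4 - D/8 (l(D) = -4 + D/(-8) = -4 + D*(-1/8) = -4 - D/8)
f(N) = 2*N**2 (f(N) = (2*N)*N = 2*N**2)
3251826/f(l(8)) + 2185659/(-4057769) = 3251826/((2*(-4 - 1/8*8)**2)) + 2185659/(-4057769) = 3251826/((2*(-4 - 1)**2)) + 2185659*(-1/4057769) = 3251826/((2*(-5)**2)) - 2185659/4057769 = 3251826/((2*25)) - 2185659/4057769 = 3251826/50 - 2185659/4057769 = 3251826*(1/50) - 2185659/4057769 = 1625913/25 - 2185659/4057769 = 6597524726622/101444225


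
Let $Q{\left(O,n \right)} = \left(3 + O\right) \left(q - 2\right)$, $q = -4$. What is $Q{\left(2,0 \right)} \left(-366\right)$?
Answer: $10980$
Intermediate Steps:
$Q{\left(O,n \right)} = -18 - 6 O$ ($Q{\left(O,n \right)} = \left(3 + O\right) \left(-4 - 2\right) = \left(3 + O\right) \left(-6\right) = -18 - 6 O$)
$Q{\left(2,0 \right)} \left(-366\right) = \left(-18 - 12\right) \left(-366\right) = \left(-30\right) \left(-366\right) = 10980$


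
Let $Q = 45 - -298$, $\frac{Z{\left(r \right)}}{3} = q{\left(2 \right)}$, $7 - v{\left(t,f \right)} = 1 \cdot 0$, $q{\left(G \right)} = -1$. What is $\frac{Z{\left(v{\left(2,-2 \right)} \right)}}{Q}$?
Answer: $- \frac{3}{343} \approx -0.0087464$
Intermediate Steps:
$v{\left(t,f \right)} = 7$ ($v{\left(t,f \right)} = 7 - 1 \cdot 0 = 7 - 0 = 7 + 0 = 7$)
$Z{\left(r \right)} = -3$ ($Z{\left(r \right)} = 3 \left(-1\right) = -3$)
$Q = 343$ ($Q = 45 + 298 = 343$)
$\frac{Z{\left(v{\left(2,-2 \right)} \right)}}{Q} = - \frac{3}{343}$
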